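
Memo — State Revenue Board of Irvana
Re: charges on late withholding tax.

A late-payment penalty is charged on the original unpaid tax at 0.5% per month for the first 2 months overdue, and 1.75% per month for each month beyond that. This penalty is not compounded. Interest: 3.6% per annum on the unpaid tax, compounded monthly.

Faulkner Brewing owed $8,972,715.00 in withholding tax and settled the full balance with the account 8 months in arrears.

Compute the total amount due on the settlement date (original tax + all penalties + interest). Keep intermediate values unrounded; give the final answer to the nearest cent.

Penalty, months 1–2: 2 × 0.5% × $8,972,715.00 = $89,727.15
Penalty, months 3–8: 6 × 1.75% × $8,972,715.00 = $942,135.08…
Interest (3.6%/yr ÷ 12 = 0.3%/month): $8,972,715.00 × ((1 + 0.003)^8 − 1) = $217,619.9019…
Total = $8,972,715.00 + $1,031,862.2250 + $217,619.9019… = $10,222,197.13

$10,222,197.13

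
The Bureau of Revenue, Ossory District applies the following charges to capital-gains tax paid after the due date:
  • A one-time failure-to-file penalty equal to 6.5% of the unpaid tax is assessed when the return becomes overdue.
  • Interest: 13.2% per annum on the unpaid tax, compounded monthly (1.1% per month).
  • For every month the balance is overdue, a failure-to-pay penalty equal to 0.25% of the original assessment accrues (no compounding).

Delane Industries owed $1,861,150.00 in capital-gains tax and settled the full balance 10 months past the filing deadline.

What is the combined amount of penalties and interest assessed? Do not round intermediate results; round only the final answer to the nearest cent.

$382,667.02

Failure-to-file penalty: 6.5% × $1,861,150.00 = $120,974.75
Failure-to-pay penalty = 0.25% × $1,861,150.00 × 10 mo = $46,528.75
Interest: $1,861,150.00 × ((1 + 0.011)^10 − 1) = $1,861,150.00 × 0.1156078… = $215,163.5232…
Penalties + interest = $167,503.5000 + $215,163.5232… = $382,667.02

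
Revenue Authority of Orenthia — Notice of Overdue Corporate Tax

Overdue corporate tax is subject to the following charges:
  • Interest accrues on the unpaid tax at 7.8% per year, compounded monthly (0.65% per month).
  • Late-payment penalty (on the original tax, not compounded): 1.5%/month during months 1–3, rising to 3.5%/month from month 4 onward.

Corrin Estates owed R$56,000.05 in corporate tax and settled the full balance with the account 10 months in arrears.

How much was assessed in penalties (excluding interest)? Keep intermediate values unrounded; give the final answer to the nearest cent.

Penalty, months 1–3: 3 × 1.5% × R$56,000.05 = R$2,520.00…
Penalty, months 4–10: 7 × 3.5% × R$56,000.05 = R$13,720.01…
Total penalty = R$2,520.00… + R$13,720.01… = R$16,240.01

R$16,240.01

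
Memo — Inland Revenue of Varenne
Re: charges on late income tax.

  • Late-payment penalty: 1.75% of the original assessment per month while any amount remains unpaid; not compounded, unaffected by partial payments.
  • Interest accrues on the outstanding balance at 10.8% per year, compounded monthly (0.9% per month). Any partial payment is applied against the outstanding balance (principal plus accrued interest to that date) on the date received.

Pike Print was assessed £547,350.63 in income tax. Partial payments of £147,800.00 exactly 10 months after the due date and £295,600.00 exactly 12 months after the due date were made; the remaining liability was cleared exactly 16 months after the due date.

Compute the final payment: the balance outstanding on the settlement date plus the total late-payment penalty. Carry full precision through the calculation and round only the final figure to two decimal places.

£322,628.60

Balance at month 10: £547,350.6300 × (1 + 0.009)^10 = £598,655.9243…
After £147,800.00 payment: £598,655.9243… − £147,800.00 = £450,855.9243…
Balance at month 12: £450,855.9243… × (1 + 0.009)^2 = £459,007.8503…
After £295,600.00 payment: £459,007.8503… − £295,600.00 = £163,407.8503…
Balance at month 16: £163,407.8503… × (1 + 0.009)^4 = £169,370.4267…
Penalty: 16 × 1.75% × £547,350.63 = £153,258.18…
Final settlement = outstanding balance + penalty = £169,370.4267… + £153,258.18… = £322,628.60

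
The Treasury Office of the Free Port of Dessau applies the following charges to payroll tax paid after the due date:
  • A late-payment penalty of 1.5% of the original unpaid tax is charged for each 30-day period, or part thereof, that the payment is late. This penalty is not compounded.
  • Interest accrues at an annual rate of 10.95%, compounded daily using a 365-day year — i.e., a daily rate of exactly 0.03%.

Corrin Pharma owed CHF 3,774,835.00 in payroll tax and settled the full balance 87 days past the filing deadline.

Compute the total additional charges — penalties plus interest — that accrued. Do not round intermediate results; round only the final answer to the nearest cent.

Penalty periods: ⌈87/30⌉ = 3; penalty = 3 × 1.5% × CHF 3,774,835.00 = CHF 169,867.58…
Interest: CHF 3,774,835.00 × ((1 + 0.0003)^87 − 1) = CHF 3,774,835.00 × 0.02643957… = CHF 99,805.0142…
Penalties + interest = CHF 169,867.5750 + CHF 99,805.0142… = CHF 269,672.59

CHF 269,672.59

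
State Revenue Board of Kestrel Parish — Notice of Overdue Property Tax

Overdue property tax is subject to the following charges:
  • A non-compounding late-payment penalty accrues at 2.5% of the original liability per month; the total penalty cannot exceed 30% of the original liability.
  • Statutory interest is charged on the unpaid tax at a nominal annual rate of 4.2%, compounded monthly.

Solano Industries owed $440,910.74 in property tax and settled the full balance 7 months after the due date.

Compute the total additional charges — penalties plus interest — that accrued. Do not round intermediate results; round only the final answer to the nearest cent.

$88,075.78

Penalty: 7 × 2.5% × $440,910.74 = $77,159.38… (below the 30% cap of $132,273.22…)
Interest (4.2%/yr ÷ 12 = 0.35%/month): $440,910.74 × ((1 + 0.0035)^7 − 1) = $10,916.4014…
Penalties + interest = $77,159.3795 + $10,916.4014… = $88,075.78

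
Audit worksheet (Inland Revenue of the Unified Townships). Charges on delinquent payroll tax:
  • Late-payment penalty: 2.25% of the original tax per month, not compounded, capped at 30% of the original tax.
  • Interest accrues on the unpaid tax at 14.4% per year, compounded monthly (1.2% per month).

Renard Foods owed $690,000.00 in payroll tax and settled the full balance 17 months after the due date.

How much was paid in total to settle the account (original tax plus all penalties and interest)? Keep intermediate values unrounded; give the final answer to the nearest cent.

$1,052,118.88

Penalty (uncapped): 17 × 2.25% × $690,000.00 = $263,925.00; cap = 30% × $690,000.00 = $207,000.00 → penalty = $207,000.00
Interest: $690,000.00 × ((1 + 0.012)^17 − 1) = $690,000.00 × 0.2248100… = $155,118.8787…
Total = $690,000.00 + $207,000.0000 + $155,118.8787… = $1,052,118.88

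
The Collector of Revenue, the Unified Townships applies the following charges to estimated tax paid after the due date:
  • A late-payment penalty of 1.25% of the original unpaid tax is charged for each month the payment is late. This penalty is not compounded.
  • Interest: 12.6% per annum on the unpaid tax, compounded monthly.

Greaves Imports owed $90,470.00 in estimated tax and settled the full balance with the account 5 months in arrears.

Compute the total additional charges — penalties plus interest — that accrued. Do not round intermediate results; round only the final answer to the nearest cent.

Late-payment penalty = 1.25% × $90,470.00 × 5 mo = $5,654.38…
Interest (12.6%/yr ÷ 12 = 1.05%/month): $90,470.00 × ((1 + 0.0105)^5 − 1) = $4,850.4710…
Penalties + interest = $5,654.3750 + $4,850.4710… = $10,504.85

$10,504.85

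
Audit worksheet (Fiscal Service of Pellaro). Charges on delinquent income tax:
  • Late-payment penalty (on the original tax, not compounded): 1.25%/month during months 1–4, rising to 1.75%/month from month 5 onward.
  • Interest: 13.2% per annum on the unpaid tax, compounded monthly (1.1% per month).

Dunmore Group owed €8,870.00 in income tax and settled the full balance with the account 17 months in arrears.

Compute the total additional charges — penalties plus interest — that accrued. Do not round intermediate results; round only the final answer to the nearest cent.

Penalty, months 1–4: 4 × 1.25% × €8,870.00 = €443.50
Penalty, months 5–17: 13 × 1.75% × €8,870.00 = €2,017.93…
Interest: €8,870.00 × ((1 + 0.011)^17 − 1) = €8,870.00 × 0.2043969… = €1,813.0009…
Penalties + interest = €2,461.4250 + €1,813.0009… = €4,274.43

€4,274.43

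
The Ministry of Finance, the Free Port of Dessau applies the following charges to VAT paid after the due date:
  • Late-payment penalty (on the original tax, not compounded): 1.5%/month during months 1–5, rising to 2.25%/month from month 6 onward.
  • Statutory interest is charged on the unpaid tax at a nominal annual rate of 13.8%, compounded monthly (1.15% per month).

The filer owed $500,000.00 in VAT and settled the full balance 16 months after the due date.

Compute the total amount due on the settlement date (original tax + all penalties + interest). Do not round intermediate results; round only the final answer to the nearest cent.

$761,627.21

Penalty, months 1–5: 5 × 1.5% × $500,000.00 = $37,500.00
Penalty, months 6–16: 11 × 2.25% × $500,000.00 = $123,750.00
Interest: $500,000.00 × ((1 + 0.0115)^16 − 1) = $500,000.00 × 0.2007544… = $100,377.2097…
Total = $500,000.00 + $161,250.0000 + $100,377.2097… = $761,627.21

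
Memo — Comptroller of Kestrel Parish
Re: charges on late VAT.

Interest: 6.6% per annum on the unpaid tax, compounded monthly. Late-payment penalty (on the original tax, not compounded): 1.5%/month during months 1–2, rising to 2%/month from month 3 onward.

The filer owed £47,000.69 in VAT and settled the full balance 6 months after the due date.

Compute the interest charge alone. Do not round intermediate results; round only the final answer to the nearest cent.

Interest (6.6%/yr ÷ 12 = 0.55%/month): £47,000.69 × ((1 + 0.0055)^6 − 1) = £1,572.5064…

£1,572.51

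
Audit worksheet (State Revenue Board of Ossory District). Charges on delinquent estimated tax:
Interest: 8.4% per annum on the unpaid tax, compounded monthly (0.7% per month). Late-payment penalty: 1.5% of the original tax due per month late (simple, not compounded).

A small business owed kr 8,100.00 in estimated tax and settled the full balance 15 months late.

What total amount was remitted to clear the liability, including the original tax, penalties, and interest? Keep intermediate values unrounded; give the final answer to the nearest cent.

Late-payment penalty: 15 × 1.5% × kr 8,100.00 = kr 1,822.50
Interest: kr 8,100.00 × ((1 + 0.007)^15 − 1) = kr 8,100.00 × 0.1103044… = kr 893.4656…
Total = kr 8,100.00 + kr 1,822.5000 + kr 893.4656… = kr 10,815.97

kr 10,815.97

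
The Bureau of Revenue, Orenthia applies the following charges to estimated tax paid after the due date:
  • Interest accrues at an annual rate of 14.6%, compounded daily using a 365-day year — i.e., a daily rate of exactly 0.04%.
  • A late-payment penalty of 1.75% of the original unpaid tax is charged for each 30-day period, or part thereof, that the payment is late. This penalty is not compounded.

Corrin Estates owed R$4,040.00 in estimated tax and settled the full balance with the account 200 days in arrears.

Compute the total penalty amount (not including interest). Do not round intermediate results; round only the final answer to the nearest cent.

Penalty periods: ⌈200/30⌉ = 7; penalty = 7 × 1.75% × R$4,040.00 = R$494.90

R$494.90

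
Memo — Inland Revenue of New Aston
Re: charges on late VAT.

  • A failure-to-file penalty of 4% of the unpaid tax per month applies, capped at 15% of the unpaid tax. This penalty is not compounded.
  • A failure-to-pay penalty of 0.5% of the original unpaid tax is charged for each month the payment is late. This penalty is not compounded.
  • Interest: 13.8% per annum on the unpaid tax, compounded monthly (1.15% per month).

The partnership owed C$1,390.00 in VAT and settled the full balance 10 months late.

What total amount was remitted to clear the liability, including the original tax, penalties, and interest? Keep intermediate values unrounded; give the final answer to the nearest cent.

C$1,836.38

Failure-to-file: 10 × 4% × C$1,390.00 = C$556.00, capped at 15% × C$1,390.00 = C$208.50
Failure-to-pay penalty = 0.5% × C$1,390.00 × 10 mo = C$69.50
Interest: C$1,390.00 × ((1 + 0.0115)^10 − 1) = C$1,390.00 × 0.1211375… = C$168.3811…
Total = C$1,390.00 + C$278.0000 + C$168.3811… = C$1,836.38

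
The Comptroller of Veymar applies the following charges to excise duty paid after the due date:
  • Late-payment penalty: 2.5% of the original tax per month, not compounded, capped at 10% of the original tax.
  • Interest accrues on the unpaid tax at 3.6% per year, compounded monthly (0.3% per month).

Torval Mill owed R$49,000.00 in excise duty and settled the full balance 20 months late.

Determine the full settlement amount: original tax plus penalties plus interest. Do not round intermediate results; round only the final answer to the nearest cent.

Penalty (uncapped): 20 × 2.5% × R$49,000.00 = R$24,500.00; cap = 10% × R$49,000.00 = R$4,900.00 → penalty = R$4,900.00
Interest: R$49,000.00 × ((1 + 0.003)^20 − 1) = R$49,000.00 × 0.0617412… = R$3,025.3176…
Total = R$49,000.00 + R$4,900.0000 + R$3,025.3176… = R$56,925.32

R$56,925.32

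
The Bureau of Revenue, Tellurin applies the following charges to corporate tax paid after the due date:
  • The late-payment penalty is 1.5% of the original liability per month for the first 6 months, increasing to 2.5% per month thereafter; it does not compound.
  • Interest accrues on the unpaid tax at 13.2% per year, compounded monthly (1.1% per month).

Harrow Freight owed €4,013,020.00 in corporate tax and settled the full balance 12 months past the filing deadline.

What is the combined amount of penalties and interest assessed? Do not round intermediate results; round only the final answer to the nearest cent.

€1,526,096.11

Penalty, months 1–6: 6 × 1.5% × €4,013,020.00 = €361,171.80
Penalty, months 7–12: 6 × 2.5% × €4,013,020.00 = €601,953.00
Interest: €4,013,020.00 × ((1 + 0.011)^12 − 1) = €4,013,020.00 × 0.1402862… = €562,971.3123…
Penalties + interest = €963,124.8000 + €562,971.3123… = €1,526,096.11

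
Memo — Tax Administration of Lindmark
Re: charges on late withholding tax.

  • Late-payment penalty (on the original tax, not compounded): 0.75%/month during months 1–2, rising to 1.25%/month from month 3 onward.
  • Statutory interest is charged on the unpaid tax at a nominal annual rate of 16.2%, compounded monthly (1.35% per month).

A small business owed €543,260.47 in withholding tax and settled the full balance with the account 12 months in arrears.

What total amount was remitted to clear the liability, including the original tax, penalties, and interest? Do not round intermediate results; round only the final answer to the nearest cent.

€714,162.93

Penalty, months 1–2: 2 × 0.75% × €543,260.47 = €8,148.91…
Penalty, months 3–12: 10 × 1.25% × €543,260.47 = €67,907.56…
Interest: €543,260.47 × ((1 + 0.0135)^12 − 1) = €543,260.47 × 0.1745866… = €94,845.9901…
Total = €543,260.47 + €76,056.4658 + €94,845.9901… = €714,162.93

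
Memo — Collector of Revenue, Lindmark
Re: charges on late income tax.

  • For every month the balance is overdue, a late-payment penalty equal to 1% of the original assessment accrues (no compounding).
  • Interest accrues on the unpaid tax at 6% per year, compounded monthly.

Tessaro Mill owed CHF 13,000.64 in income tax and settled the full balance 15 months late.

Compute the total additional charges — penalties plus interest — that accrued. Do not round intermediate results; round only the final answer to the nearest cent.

CHF 2,960.02

Late-payment penalty = 1% × CHF 13,000.64 × 15 mo = CHF 1,950.10…
Interest (6%/yr ÷ 12 = 0.5%/month): CHF 13,000.64 × ((1 + 0.005)^15 − 1) = CHF 1,009.9253…
Penalties + interest = CHF 1,950.0960 + CHF 1,009.9253… = CHF 2,960.02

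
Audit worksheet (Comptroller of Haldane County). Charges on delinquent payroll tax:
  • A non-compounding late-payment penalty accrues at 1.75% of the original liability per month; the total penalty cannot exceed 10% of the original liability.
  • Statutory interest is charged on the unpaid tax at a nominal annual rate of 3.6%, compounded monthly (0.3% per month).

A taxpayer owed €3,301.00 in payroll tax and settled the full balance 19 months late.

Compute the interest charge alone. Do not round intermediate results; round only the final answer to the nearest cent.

€193.32

Interest: €3,301.00 × ((1 + 0.003)^19 − 1) = €3,301.00 × 0.0585655… = €193.3246…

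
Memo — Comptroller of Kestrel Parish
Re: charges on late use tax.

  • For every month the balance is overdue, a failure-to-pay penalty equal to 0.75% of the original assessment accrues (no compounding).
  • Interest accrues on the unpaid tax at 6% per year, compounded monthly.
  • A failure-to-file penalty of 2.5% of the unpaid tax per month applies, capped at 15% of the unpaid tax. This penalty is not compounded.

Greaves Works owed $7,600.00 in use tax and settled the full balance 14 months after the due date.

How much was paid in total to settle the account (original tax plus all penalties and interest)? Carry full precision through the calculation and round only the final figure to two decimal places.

Failure-to-file: 14 × 2.5% × $7,600.00 = $2,660.00, capped at 15% × $7,600.00 = $1,140.00
Failure-to-pay penalty = 0.75% × $7,600.00 × 14 mo = $798.00
Interest (6%/yr ÷ 12 = 0.5%/month): $7,600.00 × ((1 + 0.005)^14 − 1) = $549.6406…
Total = $7,600.00 + $1,938.0000 + $549.6406… = $10,087.64

$10,087.64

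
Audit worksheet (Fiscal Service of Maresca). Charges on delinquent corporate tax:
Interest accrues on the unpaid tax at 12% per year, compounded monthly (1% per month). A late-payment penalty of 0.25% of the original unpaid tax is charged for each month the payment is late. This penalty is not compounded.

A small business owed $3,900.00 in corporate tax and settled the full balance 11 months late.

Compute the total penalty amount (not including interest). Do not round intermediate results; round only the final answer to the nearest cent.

Late-payment penalty = 0.25% × $3,900.00 × 11 mo = $107.25

$107.25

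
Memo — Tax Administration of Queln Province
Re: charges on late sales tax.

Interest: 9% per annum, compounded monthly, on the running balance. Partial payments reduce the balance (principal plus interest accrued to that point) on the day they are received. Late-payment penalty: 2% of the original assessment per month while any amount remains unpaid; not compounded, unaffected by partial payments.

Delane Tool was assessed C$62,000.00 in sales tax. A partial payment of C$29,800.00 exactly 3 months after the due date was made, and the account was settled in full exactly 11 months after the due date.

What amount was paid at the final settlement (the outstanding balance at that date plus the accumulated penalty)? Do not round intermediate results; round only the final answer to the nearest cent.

C$49,315.55

Monthly rate = 9% ÷ 12 = 0.75%
Balance at month 3: C$62,000.0000 × (1 + 0.0075)^3 = C$63,405.4887…
After C$29,800.00 payment: C$63,405.4887… − C$29,800.00 = C$33,605.4887…
Balance at month 11: C$33,605.4887… × (1 + 0.0075)^8 = C$35,675.5480…
Penalty: 11 × 2% × C$62,000.00 = C$13,640.00
Final settlement = outstanding balance + penalty = C$35,675.5480… + C$13,640.00 = C$49,315.55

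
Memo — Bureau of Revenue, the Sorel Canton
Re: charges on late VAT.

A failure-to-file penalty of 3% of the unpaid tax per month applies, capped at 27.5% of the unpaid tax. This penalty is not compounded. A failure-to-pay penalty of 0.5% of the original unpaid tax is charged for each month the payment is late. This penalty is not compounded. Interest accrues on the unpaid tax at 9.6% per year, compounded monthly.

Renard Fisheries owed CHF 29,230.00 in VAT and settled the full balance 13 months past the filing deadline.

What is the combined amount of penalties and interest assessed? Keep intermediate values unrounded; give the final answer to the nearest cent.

CHF 13,128.40

Failure-to-file: 13 × 3% × CHF 29,230.00 = CHF 11,399.70, capped at 27.5% × CHF 29,230.00 = CHF 8,038.25
Failure-to-pay penalty = 0.5% × CHF 29,230.00 × 13 mo = CHF 1,899.95
Interest (9.6%/yr ÷ 12 = 0.8%/month): CHF 29,230.00 × ((1 + 0.008)^13 − 1) = CHF 3,190.2032…
Penalties + interest = CHF 9,938.2000 + CHF 3,190.2032… = CHF 13,128.40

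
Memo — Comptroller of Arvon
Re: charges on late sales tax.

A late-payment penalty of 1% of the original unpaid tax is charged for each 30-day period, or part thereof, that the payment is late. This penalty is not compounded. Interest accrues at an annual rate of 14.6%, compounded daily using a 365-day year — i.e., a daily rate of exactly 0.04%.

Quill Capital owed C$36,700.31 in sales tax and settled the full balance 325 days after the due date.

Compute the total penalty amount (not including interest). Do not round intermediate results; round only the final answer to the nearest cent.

Penalty periods: ⌈325/30⌉ = 11; penalty = 11 × 1% × C$36,700.31 = C$4,037.03…

C$4,037.03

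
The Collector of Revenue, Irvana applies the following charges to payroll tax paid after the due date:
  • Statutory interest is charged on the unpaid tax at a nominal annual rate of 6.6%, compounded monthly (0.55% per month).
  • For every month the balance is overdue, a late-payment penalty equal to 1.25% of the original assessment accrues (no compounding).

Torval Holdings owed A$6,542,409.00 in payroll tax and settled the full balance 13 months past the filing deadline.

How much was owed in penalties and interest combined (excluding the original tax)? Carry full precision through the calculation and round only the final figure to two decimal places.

Late-payment penalty: 13 × 1.25% × A$6,542,409.00 = A$1,063,141.46…
Interest: A$6,542,409.00 × ((1 + 0.0055)^13 − 1) = A$6,542,409.00 × 0.0739077… = A$483,534.6898…
Penalties + interest = A$1,063,141.4625 + A$483,534.6898… = A$1,546,676.15

A$1,546,676.15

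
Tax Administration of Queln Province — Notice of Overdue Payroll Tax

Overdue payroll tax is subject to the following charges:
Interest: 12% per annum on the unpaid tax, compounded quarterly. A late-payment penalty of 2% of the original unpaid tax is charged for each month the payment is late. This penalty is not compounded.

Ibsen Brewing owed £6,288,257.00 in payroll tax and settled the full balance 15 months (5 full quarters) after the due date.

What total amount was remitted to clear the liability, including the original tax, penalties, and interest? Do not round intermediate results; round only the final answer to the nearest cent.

£9,176,290.41

Late-payment penalty = 2% × £6,288,257.00 × 15 mo = £1,886,477.10
Interest (12%/yr ÷ 4 = 3%/quarter): £6,288,257.00 × ((1 + 0.03)^5 − 1) = £1,001,556.3126…
Total = £6,288,257.00 + £1,886,477.1000 + £1,001,556.3126… = £9,176,290.41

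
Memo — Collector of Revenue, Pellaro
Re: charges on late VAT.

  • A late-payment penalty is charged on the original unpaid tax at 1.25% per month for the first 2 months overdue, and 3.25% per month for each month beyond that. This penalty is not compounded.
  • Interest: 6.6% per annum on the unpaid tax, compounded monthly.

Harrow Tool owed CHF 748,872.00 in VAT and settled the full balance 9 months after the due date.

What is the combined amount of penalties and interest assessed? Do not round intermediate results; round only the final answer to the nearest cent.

Penalty, months 1–2: 2 × 1.25% × CHF 748,872.00 = CHF 18,721.80
Penalty, months 3–9: 7 × 3.25% × CHF 748,872.00 = CHF 170,368.38
Interest (6.6%/yr ÷ 12 = 0.55%/month): CHF 748,872.00 × ((1 + 0.0055)^9 − 1) = CHF 37,895.2383…
Penalties + interest = CHF 189,090.1800 + CHF 37,895.2383… = CHF 226,985.42

CHF 226,985.42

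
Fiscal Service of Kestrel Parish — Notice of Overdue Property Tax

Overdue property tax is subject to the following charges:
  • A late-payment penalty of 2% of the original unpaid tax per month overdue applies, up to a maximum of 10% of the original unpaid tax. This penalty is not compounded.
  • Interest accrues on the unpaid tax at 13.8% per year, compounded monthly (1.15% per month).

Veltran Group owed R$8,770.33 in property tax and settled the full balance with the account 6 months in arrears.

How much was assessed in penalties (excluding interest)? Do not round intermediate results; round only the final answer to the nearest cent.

R$877.03

Penalty (uncapped): 6 × 2% × R$8,770.33 = R$1,052.44…; cap = 10% × R$8,770.33 = R$877.03… → penalty = R$877.03…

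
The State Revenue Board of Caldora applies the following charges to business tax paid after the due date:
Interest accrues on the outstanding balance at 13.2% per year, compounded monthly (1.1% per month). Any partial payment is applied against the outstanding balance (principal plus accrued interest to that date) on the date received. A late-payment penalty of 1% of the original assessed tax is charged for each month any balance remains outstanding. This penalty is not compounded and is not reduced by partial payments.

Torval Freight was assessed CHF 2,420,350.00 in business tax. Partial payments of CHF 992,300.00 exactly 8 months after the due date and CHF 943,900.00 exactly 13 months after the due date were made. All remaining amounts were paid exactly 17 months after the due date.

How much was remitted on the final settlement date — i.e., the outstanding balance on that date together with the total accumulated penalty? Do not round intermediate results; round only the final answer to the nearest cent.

Balance at month 8: CHF 2,420,350.0000 × (1 + 0.011)^8 = CHF 2,641,723.8515…
After CHF 992,300.00 payment: CHF 2,641,723.8515… − CHF 992,300.00 = CHF 1,649,423.8515…
Balance at month 13: CHF 1,649,423.8515… × (1 + 0.011)^5 = CHF 1,742,160.0410…
After CHF 943,900.00 payment: CHF 1,742,160.0410… − CHF 943,900.00 = CHF 798,260.0410…
Balance at month 17: CHF 798,260.0410… × (1 + 0.011)^4 = CHF 833,967.2813…
Penalty: 17 × 1% × CHF 2,420,350.00 = CHF 411,459.50
Final settlement = outstanding balance + penalty = CHF 833,967.2813… + CHF 411,459.50 = CHF 1,245,426.78

CHF 1,245,426.78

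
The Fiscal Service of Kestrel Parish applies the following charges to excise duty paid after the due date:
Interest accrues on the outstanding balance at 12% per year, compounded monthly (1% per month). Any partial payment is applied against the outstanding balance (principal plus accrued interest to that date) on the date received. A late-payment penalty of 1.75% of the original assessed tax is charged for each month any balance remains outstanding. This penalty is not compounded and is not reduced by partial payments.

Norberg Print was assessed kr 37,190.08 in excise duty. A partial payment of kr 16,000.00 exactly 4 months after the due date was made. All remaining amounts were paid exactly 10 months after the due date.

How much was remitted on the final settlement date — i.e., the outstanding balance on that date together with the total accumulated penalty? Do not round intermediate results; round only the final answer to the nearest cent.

kr 30,604.93

Balance at month 4: kr 37,190.0800 × (1 + 0.01)^4 = kr 38,700.1464…
After kr 16,000.00 payment: kr 38,700.1464… − kr 16,000.00 = kr 22,700.1464…
Balance at month 10: kr 22,700.1464… × (1 + 0.01)^6 = kr 24,096.6628…
Penalty: 10 × 1.75% × kr 37,190.08 = kr 6,508.26…
Final settlement = outstanding balance + penalty = kr 24,096.6628… + kr 6,508.26… = kr 30,604.93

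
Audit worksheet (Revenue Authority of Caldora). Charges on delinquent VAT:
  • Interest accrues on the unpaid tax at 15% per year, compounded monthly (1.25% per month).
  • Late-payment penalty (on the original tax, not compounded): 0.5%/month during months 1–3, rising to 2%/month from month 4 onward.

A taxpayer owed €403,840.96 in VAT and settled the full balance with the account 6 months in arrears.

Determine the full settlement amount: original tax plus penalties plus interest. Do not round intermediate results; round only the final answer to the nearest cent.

Penalty, months 1–3: 3 × 0.5% × €403,840.96 = €6,057.61…
Penalty, months 4–6: 3 × 2% × €403,840.96 = €24,230.46…
Interest: €403,840.96 × ((1 + 0.0125)^6 − 1) = €403,840.96 × 0.0773832… = €31,250.4979…
Total = €403,840.96 + €30,288.0720 + €31,250.4979… = €465,379.53

€465,379.53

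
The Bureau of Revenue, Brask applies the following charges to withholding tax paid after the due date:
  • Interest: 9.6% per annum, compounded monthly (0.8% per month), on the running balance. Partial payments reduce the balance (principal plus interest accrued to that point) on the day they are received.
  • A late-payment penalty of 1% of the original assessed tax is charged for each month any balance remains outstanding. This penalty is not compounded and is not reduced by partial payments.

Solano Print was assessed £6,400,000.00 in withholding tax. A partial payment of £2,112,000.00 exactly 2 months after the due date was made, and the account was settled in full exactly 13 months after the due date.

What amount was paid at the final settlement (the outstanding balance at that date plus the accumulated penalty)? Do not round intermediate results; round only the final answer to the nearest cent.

£5,625,033.43

Balance at month 2: £6,400,000.0000 × (1 + 0.008)^2 = £6,502,809.6000
After £2,112,000.00 payment: £6,502,809.6000 − £2,112,000.00 = £4,390,809.6000
Balance at month 13: £4,390,809.6000 × (1 + 0.008)^11 = £4,793,033.4322…
Penalty: 13 × 1% × £6,400,000.00 = £832,000.00
Final settlement = outstanding balance + penalty = £4,793,033.4322… + £832,000.00 = £5,625,033.43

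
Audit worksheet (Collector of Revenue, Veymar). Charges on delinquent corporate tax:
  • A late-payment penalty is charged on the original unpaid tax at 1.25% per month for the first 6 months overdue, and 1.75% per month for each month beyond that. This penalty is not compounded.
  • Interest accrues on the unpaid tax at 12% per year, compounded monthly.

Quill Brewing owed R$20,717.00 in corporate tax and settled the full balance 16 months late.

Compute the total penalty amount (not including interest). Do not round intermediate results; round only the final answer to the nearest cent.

Penalty, months 1–6: 6 × 1.25% × R$20,717.00 = R$1,553.78…
Penalty, months 7–16: 10 × 1.75% × R$20,717.00 = R$3,625.48…
Total penalty = R$1,553.78… + R$3,625.48… = R$5,179.25

R$5,179.25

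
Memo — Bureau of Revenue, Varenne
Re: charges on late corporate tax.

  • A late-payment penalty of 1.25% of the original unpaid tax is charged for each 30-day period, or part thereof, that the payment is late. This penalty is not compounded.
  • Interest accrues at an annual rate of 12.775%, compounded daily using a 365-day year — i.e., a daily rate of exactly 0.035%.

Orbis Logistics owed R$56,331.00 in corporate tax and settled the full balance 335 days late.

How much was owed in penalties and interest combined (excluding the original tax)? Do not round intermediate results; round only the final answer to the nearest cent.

Penalty periods: ⌈335/30⌉ = 12; penalty = 12 × 1.25% × R$56,331.00 = R$8,449.65
Interest: R$56,331.00 × ((1 + 0.00035)^335 − 1) = R$56,331.00 × 0.12437743… = R$7,006.3050…
Penalties + interest = R$8,449.6500 + R$7,006.3050… = R$15,455.95

R$15,455.95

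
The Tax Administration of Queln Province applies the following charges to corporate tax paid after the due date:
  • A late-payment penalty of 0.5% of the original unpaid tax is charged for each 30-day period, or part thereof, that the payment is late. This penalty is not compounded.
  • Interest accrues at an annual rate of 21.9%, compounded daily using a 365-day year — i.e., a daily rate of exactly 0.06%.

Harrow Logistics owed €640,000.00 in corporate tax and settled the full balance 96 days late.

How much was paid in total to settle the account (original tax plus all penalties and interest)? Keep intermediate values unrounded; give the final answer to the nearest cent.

€690,734.65

Penalty periods: ⌈96/30⌉ = 4; penalty = 4 × 0.5% × €640,000.00 = €12,800.00
Interest: €640,000.00 × ((1 + 0.0006)^96 − 1) = €640,000.00 × 0.05927290… = €37,934.6543…
Total = €640,000.00 + €12,800.0000 + €37,934.6543… = €690,734.65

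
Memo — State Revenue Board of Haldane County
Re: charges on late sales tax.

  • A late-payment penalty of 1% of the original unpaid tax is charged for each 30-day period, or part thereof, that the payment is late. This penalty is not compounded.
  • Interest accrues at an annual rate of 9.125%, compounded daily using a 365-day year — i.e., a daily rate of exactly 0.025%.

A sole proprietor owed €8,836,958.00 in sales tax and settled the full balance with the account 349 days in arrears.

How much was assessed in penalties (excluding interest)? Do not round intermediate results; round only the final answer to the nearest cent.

€1,060,434.96

Penalty periods: ⌈349/30⌉ = 12; penalty = 12 × 1% × €8,836,958.00 = €1,060,434.96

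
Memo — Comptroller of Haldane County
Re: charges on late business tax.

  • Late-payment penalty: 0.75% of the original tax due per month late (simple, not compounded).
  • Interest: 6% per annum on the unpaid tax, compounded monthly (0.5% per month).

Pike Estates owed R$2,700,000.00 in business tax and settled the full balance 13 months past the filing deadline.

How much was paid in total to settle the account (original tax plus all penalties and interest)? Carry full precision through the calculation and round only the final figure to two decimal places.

Late-payment penalty: 13 × 0.75% × R$2,700,000.00 = R$263,250.00
Interest: R$2,700,000.00 × ((1 + 0.005)^13 − 1) = R$2,700,000.00 × 0.0669862… = R$180,862.7425…
Total = R$2,700,000.00 + R$263,250.0000 + R$180,862.7425… = R$3,144,112.74

R$3,144,112.74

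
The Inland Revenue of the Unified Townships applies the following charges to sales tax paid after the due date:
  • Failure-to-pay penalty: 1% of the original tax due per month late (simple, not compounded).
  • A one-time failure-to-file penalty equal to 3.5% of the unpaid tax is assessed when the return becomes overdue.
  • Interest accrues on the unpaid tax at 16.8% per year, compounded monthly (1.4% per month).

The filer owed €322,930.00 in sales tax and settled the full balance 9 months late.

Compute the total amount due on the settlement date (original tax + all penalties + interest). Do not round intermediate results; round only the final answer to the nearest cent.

Failure-to-file penalty: 3.5% × €322,930.00 = €11,302.55
Failure-to-pay penalty = 1% × €322,930.00 × 9 mo = €29,063.70
Interest: €322,930.00 × ((1 + 0.014)^9 − 1) = €322,930.00 × 0.1332914… = €43,043.7934…
Total = €322,930.00 + €40,366.2500 + €43,043.7934… = €406,340.04

€406,340.04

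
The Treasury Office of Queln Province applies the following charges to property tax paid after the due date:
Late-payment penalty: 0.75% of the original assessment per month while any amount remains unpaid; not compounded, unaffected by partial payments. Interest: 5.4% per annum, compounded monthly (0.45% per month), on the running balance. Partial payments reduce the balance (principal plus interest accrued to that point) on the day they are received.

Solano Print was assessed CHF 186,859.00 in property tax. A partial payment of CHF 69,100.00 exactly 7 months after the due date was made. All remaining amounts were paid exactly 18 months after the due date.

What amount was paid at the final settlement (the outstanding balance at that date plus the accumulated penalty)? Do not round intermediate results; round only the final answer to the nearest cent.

CHF 155,215.15

Balance at month 7: CHF 186,859.0000 × (1 + 0.0045)^7 = CHF 192,825.1189…
After CHF 69,100.00 payment: CHF 192,825.1189… − CHF 69,100.00 = CHF 123,725.1189…
Balance at month 18: CHF 123,725.1189… × (1 + 0.0045)^11 = CHF 129,989.1883…
Penalty: 18 × 0.75% × CHF 186,859.00 = CHF 25,225.97…
Final settlement = outstanding balance + penalty = CHF 129,989.1883… + CHF 25,225.97… = CHF 155,215.15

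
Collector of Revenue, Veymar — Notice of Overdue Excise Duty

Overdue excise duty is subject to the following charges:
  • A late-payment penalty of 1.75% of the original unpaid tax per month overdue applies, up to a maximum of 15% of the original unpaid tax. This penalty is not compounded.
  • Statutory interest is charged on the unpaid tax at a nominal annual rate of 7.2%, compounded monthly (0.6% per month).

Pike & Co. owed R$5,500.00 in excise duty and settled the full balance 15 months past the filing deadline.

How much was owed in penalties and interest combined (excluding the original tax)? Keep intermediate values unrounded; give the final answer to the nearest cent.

R$1,341.34

Penalty (uncapped): 15 × 1.75% × R$5,500.00 = R$1,443.75; cap = 15% × R$5,500.00 = R$825.00 → penalty = R$825.00
Interest: R$5,500.00 × ((1 + 0.006)^15 − 1) = R$5,500.00 × 0.0938801… = R$516.3404…
Penalties + interest = R$825.0000 + R$516.3404… = R$1,341.34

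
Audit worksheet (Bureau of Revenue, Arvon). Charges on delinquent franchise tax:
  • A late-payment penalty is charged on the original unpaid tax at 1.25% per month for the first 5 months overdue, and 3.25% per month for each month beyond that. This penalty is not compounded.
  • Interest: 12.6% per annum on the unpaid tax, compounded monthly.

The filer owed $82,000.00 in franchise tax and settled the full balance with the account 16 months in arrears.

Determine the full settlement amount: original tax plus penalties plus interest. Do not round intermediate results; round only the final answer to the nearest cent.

$131,355.88

Penalty, months 1–5: 5 × 1.25% × $82,000.00 = $5,125.00
Penalty, months 6–16: 11 × 3.25% × $82,000.00 = $29,315.00
Interest (12.6%/yr ÷ 12 = 1.05%/month): $82,000.00 × ((1 + 0.0105)^16 − 1) = $14,915.8788…
Total = $82,000.00 + $34,440.0000 + $14,915.8788… = $131,355.88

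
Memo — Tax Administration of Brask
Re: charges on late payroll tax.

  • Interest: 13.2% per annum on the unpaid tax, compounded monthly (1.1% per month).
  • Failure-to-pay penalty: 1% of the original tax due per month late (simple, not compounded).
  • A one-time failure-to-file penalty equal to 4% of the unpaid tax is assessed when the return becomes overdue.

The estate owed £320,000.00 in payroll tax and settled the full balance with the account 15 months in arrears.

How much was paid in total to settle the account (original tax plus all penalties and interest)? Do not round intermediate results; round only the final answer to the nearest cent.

£437,865.95

Failure-to-file penalty: 4% × £320,000.00 = £12,800.00
Failure-to-pay penalty = 1% × £320,000.00 × 15 mo = £48,000.00
Interest: £320,000.00 × ((1 + 0.011)^15 − 1) = £320,000.00 × 0.1783311… = £57,065.9464…
Total = £320,000.00 + £60,800.0000 + £57,065.9464… = £437,865.95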